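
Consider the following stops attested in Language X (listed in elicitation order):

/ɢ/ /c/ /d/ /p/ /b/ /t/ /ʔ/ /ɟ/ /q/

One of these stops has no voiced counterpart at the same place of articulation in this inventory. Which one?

Bilabial: /p/ ~ /b/
Alveolar: /t/ ~ /d/
Palatal: /c/ ~ /ɟ/
Uvular: /q/ ~ /ɢ/
Glottal: only /ʔ/ (voiceless); no voiced partner.
So /ʔ/ is the unpaired segment.

/ʔ/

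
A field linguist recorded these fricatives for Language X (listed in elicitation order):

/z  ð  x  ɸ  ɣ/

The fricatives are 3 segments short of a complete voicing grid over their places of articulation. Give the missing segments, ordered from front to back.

/β/, /θ/, /s/

bilabial: voiceless /ɸ/, voiced —.
dental: voiceless —, voiced /ð/.
alveolar: voiceless —, voiced /z/.
velar: voiceless /x/, voiced /ɣ/.
Gaps, from front to back: bilabial lacks voiced (/β/); dental lacks voiceless (/θ/); alveolar lacks voiceless (/s/).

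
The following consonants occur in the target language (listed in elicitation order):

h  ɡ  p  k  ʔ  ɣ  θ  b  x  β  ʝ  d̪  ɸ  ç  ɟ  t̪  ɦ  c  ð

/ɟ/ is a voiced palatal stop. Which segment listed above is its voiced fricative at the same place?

/ʝ/

The voiced fricative at the same place is a voiced palatal fricative — in this inventory, /ʝ/.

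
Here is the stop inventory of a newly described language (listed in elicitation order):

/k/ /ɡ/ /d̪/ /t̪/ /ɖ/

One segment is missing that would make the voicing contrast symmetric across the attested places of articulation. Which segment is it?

place of articulation  voiceless  voiced  
dental            t̪        d̪      
retroflex         —         ɖ       
velar             k         ɡ       
The retroflex row has no voiceless member, so the gap is the voiceless retroflex stop /ʈ/.

/ʈ/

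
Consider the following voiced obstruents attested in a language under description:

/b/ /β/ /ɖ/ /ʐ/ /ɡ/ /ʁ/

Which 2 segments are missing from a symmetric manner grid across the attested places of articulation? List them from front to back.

/ɣ/, /ɢ/

Stop: /b/ (bilabial), /ɖ/ (retroflex), /ɡ/ (velar).
Fricative: /β/ (bilabial), /ʐ/ (retroflex), /ʁ/ (uvular).
Gaps, from front to back: velar lacks fricative (/ɣ/); uvular lacks stop (/ɢ/).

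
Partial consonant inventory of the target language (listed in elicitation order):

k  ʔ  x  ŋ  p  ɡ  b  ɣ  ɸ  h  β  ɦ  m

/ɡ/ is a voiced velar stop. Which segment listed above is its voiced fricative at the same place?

/ɣ/

The voiced fricative at the same place is a voiced velar fricative — in this inventory, /ɣ/.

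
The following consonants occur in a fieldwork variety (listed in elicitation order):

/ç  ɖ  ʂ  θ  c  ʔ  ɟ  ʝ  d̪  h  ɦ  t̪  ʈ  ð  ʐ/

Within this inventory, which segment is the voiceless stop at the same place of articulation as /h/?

/ʔ/

/h/ is a voiceless glottal fricative.
The voiceless stop at the same place is a voiceless glottal stop — in this inventory, /ʔ/.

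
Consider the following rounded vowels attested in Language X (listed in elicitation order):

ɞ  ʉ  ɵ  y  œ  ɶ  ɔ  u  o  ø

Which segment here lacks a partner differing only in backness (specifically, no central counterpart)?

/ɶ/

High: /y/ ~ /ʉ/ ~ /u/
High-mid: /ø/ ~ /ɵ/ ~ /o/
Low-mid: /œ/ ~ /ɞ/ ~ /ɔ/
Low: only /ɶ/ (front); no central partner.
So /ɶ/ is the unpaired segment.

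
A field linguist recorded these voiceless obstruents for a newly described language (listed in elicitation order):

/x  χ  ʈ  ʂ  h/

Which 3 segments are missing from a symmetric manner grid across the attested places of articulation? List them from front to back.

/k/, /q/, /ʔ/

place of articulation  stop      fricative
retroflex         ʈ         ʂ       
velar             —         x       
uvular            —         χ       
glottal           —         h       
Gaps, from front to back: velar lacks stop (/k/); uvular lacks stop (/q/); glottal lacks stop (/ʔ/).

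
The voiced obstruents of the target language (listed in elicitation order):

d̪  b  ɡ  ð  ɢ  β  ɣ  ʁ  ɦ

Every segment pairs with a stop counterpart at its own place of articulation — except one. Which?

Bilabial: /b/ ~ /β/
Dental: /d̪/ ~ /ð/
Velar: /ɡ/ ~ /ɣ/
Uvular: /ɢ/ ~ /ʁ/
Glottal: only /ɦ/ (fricative); no stop partner.
So /ɦ/ is the unpaired segment.

/ɦ/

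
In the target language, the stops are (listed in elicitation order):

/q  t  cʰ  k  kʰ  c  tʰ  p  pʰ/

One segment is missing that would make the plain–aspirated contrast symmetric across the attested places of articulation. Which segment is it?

/qʰ/

place of articulation  plain     aspirated
bilabial          p         pʰ      
alveolar          t         tʰ      
palatal           c         cʰ      
velar             k         kʰ      
uvular            q         —       
The uvular row has no aspirated member, so the gap is the aspirated uvular stop /qʰ/.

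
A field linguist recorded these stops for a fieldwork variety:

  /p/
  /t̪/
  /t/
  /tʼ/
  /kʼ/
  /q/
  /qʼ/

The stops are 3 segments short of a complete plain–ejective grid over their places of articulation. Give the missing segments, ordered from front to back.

bilabial: plain /p/, ejective —.
dental: plain /t̪/, ejective —.
alveolar: plain /t/, ejective /tʼ/.
velar: plain —, ejective /kʼ/.
uvular: plain /q/, ejective /qʼ/.
Gaps, from front to back: bilabial lacks ejective (/pʼ/); dental lacks ejective (/t̪ʼ/); velar lacks plain (/k/).

/pʼ/, /t̪ʼ/, /k/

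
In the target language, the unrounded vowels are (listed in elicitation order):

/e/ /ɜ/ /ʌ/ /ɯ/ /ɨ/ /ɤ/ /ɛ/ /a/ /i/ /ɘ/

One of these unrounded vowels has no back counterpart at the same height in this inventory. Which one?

/a/

High: /i/ ~ /ɨ/ ~ /ɯ/
High-mid: /e/ ~ /ɘ/ ~ /ɤ/
Low-mid: /ɛ/ ~ /ɜ/ ~ /ʌ/
Low: only /a/ (front); no back partner.
So /a/ is the unpaired segment.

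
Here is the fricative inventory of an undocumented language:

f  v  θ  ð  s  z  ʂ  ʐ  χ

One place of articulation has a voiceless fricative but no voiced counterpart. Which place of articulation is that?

Voiceless: /f/ (labiodental), /θ/ (dental), /s/ (alveolar), /ʂ/ (retroflex), /χ/ (uvular).
Voiced: /v/ (labiodental), /ð/ (dental), /z/ (alveolar), /ʐ/ (retroflex).
Every place of articulation has a voiced member except uvular, where /ʁ/ would be expected.

uvular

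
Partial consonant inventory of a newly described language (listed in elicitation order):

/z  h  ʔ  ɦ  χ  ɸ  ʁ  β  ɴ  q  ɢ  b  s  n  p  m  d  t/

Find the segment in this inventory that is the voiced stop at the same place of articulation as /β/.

/β/ is a voiced bilabial fricative.
The voiced stop at the same place is a voiced bilabial stop — in this inventory, /b/.

/b/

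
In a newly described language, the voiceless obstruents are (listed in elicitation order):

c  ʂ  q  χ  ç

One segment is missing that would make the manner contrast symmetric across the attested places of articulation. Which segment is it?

/ʈ/

place of articulation  stop      fricative
retroflex         —         ʂ       
palatal           c         ç       
uvular            q         χ       
The retroflex row has no stop member, so the gap is the retroflex stop /ʈ/.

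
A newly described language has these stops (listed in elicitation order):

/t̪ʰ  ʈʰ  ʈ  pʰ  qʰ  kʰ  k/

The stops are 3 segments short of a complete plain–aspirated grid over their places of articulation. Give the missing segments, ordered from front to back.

bilabial: plain —, aspirated /pʰ/.
dental: plain —, aspirated /t̪ʰ/.
retroflex: plain /ʈ/, aspirated /ʈʰ/.
velar: plain /k/, aspirated /kʰ/.
uvular: plain —, aspirated /qʰ/.
Gaps, from front to back: bilabial lacks plain (/p/); dental lacks plain (/t̪/); uvular lacks plain (/q/).

/p/, /t̪/, /q/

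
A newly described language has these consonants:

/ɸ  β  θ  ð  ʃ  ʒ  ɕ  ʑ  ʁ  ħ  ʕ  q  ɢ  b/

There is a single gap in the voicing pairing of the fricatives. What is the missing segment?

/χ/

Voiceless: /ɸ/ (bilabial), /θ/ (dental), /ʃ/ (postalveolar), /ɕ/ (alveolo-palatal), /ħ/ (pharyngeal).
Voiced: /β/ (bilabial), /ð/ (dental), /ʒ/ (postalveolar), /ʑ/ (alveolo-palatal), /ʁ/ (uvular), /ʕ/ (pharyngeal).
The uvular row has no voiceless member, so the gap is the voiceless uvular fricative /χ/.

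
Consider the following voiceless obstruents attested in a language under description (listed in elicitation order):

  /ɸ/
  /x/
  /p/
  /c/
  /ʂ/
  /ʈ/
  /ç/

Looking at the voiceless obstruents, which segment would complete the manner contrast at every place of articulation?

/k/

bilabial: stop /p/, fricative /ɸ/.
retroflex: stop /ʈ/, fricative /ʂ/.
palatal: stop /c/, fricative /ç/.
velar: stop —, fricative /x/.
The velar row has no stop member, so the gap is the velar stop /k/.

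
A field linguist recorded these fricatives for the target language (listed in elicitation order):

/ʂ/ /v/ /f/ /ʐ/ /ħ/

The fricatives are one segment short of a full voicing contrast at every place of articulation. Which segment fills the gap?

Voiceless: /f/ (labiodental), /ʂ/ (retroflex), /ħ/ (pharyngeal).
Voiced: /v/ (labiodental), /ʐ/ (retroflex).
The pharyngeal row has no voiced member, so the gap is the voiced pharyngeal fricative /ʕ/.

/ʕ/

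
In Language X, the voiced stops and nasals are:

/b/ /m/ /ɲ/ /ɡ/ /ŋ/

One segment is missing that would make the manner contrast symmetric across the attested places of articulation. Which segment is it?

/ɟ/

bilabial: oral stop /b/, nasal /m/.
palatal: oral stop —, nasal /ɲ/.
velar: oral stop /ɡ/, nasal /ŋ/.
The palatal row has no oral stop member, so the gap is the palatal oral stop /ɟ/.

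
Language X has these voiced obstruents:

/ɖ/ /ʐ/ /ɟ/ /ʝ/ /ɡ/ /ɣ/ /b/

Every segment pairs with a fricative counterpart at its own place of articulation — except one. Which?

/b/

Retroflex: /ɖ/ ~ /ʐ/
Palatal: /ɟ/ ~ /ʝ/
Velar: /ɡ/ ~ /ɣ/
Bilabial: only /b/ (stop); no fricative partner.
So /b/ is the unpaired segment.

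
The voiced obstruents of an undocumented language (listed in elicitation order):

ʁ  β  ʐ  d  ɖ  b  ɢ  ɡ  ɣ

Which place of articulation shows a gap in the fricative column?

alveolar

Stop: /b/ (bilabial), /d/ (alveolar), /ɖ/ (retroflex), /ɡ/ (velar), /ɢ/ (uvular).
Fricative: /β/ (bilabial), /ʐ/ (retroflex), /ɣ/ (velar), /ʁ/ (uvular).
Every place of articulation has a fricative member except alveolar, where /z/ would be expected.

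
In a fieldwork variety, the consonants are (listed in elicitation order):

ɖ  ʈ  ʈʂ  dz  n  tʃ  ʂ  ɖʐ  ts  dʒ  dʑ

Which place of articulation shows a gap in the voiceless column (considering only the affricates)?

alveolo-palatal

Voiceless: /ts/ (alveolar), /tʃ/ (postalveolar), /ʈʂ/ (retroflex).
Voiced: /dz/ (alveolar), /dʒ/ (postalveolar), /ɖʐ/ (retroflex), /dʑ/ (alveolo-palatal).
Every place of articulation has a voiceless member except alveolo-palatal, where /tɕ/ would be expected.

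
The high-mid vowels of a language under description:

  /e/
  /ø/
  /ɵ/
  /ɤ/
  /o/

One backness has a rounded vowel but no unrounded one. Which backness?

central

Unrounded: /e/ (front), /ɤ/ (back).
Rounded: /ø/ (front), /ɵ/ (central), /o/ (back).
Every backness has an unrounded member except central, where /ɘ/ would be expected.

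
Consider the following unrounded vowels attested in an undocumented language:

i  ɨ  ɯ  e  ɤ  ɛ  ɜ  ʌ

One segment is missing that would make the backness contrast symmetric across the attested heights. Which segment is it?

/ɘ/

Front: /i/ (high), /e/ (high-mid), /ɛ/ (low-mid).
Central: /ɨ/ (high), /ɜ/ (low-mid).
Back: /ɯ/ (high), /ɤ/ (high-mid), /ʌ/ (low-mid).
The high-mid row has no central member, so the gap is the high-mid central unrounded vowel /ɘ/.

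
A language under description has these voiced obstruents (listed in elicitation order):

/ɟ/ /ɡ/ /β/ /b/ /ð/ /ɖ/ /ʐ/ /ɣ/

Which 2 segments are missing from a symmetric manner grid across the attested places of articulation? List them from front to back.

Stop: /b/ (bilabial), /ɖ/ (retroflex), /ɟ/ (palatal), /ɡ/ (velar).
Fricative: /β/ (bilabial), /ð/ (dental), /ʐ/ (retroflex), /ɣ/ (velar).
Gaps, from front to back: dental lacks stop (/d̪/); palatal lacks fricative (/ʝ/).

/d̪/, /ʝ/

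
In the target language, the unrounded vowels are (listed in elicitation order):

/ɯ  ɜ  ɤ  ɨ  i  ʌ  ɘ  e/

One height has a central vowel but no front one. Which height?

high: front /i/, central /ɨ/, back /ɯ/.
high-mid: front /e/, central /ɘ/, back /ɤ/.
low-mid: front —, central /ɜ/, back /ʌ/.
Every height has a front member except low-mid, where /ɛ/ would be expected.

low-mid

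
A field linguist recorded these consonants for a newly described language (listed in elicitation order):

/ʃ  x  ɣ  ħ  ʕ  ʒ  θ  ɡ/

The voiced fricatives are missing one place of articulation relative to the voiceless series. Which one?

dental

Voiceless: /θ/ (dental), /ʃ/ (postalveolar), /x/ (velar), /ħ/ (pharyngeal).
Voiced: /ʒ/ (postalveolar), /ɣ/ (velar), /ʕ/ (pharyngeal).
Every place of articulation has a voiced member except dental, where /ð/ would be expected.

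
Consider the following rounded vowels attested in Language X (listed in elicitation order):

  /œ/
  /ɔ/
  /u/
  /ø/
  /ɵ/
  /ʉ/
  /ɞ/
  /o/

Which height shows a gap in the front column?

high

Front: /ø/ (high-mid), /œ/ (low-mid).
Central: /ʉ/ (high), /ɵ/ (high-mid), /ɞ/ (low-mid).
Back: /u/ (high), /o/ (high-mid), /ɔ/ (low-mid).
Every height has a front member except high, where /y/ would be expected.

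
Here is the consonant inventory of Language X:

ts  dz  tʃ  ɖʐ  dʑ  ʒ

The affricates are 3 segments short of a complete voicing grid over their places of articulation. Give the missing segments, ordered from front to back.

Voiceless: /ts/ (alveolar), /tʃ/ (postalveolar).
Voiced: /dz/ (alveolar), /ɖʐ/ (retroflex), /dʑ/ (alveolo-palatal).
Gaps, from front to back: postalveolar lacks voiced (/dʒ/); retroflex lacks voiceless (/ʈʂ/); alveolo-palatal lacks voiceless (/tɕ/).

/dʒ/, /ʈʂ/, /tɕ/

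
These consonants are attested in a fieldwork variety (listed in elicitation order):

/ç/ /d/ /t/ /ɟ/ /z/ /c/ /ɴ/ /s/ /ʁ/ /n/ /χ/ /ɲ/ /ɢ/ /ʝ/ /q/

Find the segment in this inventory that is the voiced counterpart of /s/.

/s/ is a voiceless alveolar fricative.
The voiced counterpart is a voiced alveolar fricative — in this inventory, /z/.

/z/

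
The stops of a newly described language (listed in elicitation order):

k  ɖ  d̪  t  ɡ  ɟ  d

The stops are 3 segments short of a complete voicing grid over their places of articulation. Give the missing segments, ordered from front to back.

/t̪/, /ʈ/, /c/

dental: voiceless —, voiced /d̪/.
alveolar: voiceless /t/, voiced /d/.
retroflex: voiceless —, voiced /ɖ/.
palatal: voiceless —, voiced /ɟ/.
velar: voiceless /k/, voiced /ɡ/.
Gaps, from front to back: dental lacks voiceless (/t̪/); retroflex lacks voiceless (/ʈ/); palatal lacks voiceless (/c/).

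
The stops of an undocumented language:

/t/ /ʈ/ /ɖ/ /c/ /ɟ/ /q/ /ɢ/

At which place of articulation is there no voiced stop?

alveolar: voiceless /t/, voiced —.
retroflex: voiceless /ʈ/, voiced /ɖ/.
palatal: voiceless /c/, voiced /ɟ/.
uvular: voiceless /q/, voiced /ɢ/.
Every place of articulation has a voiced member except alveolar, where /d/ would be expected.

alveolar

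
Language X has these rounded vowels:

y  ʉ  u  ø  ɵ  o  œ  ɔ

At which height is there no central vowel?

height            front     central   back    
high              y         ʉ         u       
high-mid          ø         ɵ         o       
low-mid           œ         —         ɔ       
Every height has a central member except low-mid, where /ɞ/ would be expected.

low-mid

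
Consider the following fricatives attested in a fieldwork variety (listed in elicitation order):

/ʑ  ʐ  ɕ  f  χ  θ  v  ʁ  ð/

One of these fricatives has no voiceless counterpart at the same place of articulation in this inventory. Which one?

/ʐ/

Labiodental: /f/ ~ /v/
Dental: /θ/ ~ /ð/
Alveolo-palatal: /ɕ/ ~ /ʑ/
Uvular: /χ/ ~ /ʁ/
Retroflex: only /ʐ/ (voiced); no voiceless partner.
So /ʐ/ is the unpaired segment.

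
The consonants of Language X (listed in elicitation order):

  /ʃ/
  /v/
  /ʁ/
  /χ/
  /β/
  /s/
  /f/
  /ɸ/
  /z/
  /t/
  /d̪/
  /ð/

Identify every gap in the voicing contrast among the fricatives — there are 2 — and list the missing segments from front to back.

/θ/, /ʒ/

Voiceless: /ɸ/ (bilabial), /f/ (labiodental), /s/ (alveolar), /ʃ/ (postalveolar), /χ/ (uvular).
Voiced: /β/ (bilabial), /v/ (labiodental), /ð/ (dental), /z/ (alveolar), /ʁ/ (uvular).
Gaps, from front to back: dental lacks voiceless (/θ/); postalveolar lacks voiced (/ʒ/).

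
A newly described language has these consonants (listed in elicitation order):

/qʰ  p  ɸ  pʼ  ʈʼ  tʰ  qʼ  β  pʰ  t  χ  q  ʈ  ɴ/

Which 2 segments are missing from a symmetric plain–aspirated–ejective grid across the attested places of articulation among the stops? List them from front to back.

/tʼ/, /ʈʰ/

bilabial: plain /p/, aspirated /pʰ/, ejective /pʼ/.
alveolar: plain /t/, aspirated /tʰ/, ejective —.
retroflex: plain /ʈ/, aspirated —, ejective /ʈʼ/.
uvular: plain /q/, aspirated /qʰ/, ejective /qʼ/.
Gaps, from front to back: alveolar lacks ejective (/tʼ/); retroflex lacks aspirated (/ʈʰ/).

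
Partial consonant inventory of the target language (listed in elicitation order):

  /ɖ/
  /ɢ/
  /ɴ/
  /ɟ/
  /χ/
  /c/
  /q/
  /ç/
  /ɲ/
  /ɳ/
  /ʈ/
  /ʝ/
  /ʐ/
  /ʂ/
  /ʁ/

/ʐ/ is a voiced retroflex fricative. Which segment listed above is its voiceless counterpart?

The voiceless counterpart is a voiceless retroflex fricative — in this inventory, /ʂ/.

/ʂ/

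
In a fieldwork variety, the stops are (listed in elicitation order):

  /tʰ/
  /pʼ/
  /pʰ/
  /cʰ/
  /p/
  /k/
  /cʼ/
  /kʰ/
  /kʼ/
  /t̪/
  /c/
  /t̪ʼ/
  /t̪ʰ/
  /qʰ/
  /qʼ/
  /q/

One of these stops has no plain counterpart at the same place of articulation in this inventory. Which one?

Bilabial: /p/ ~ /pʰ/ ~ /pʼ/
Dental: /t̪/ ~ /t̪ʰ/ ~ /t̪ʼ/
Palatal: /c/ ~ /cʰ/ ~ /cʼ/
Velar: /k/ ~ /kʰ/ ~ /kʼ/
Uvular: /q/ ~ /qʰ/ ~ /qʼ/
Alveolar: only /tʰ/ (aspirated); no plain partner.
So /tʰ/ is the unpaired segment.

/tʰ/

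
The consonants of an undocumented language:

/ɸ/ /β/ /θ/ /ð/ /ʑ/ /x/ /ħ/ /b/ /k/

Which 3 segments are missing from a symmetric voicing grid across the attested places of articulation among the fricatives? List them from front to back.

place of articulation  voiceless  voiced  
bilabial          ɸ         β       
dental            θ         ð       
alveolo-palatal   —         ʑ       
velar             x         —       
pharyngeal        ħ         —       
Gaps, from front to back: alveolo-palatal lacks voiceless (/ɕ/); velar lacks voiced (/ɣ/); pharyngeal lacks voiced (/ʕ/).

/ɕ/, /ɣ/, /ʕ/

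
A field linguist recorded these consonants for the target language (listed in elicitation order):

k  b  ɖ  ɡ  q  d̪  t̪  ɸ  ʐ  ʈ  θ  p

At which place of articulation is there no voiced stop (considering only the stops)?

uvular

Voiceless: /p/ (bilabial), /t̪/ (dental), /ʈ/ (retroflex), /k/ (velar), /q/ (uvular).
Voiced: /b/ (bilabial), /d̪/ (dental), /ɖ/ (retroflex), /ɡ/ (velar).
Every place of articulation has a voiced member except uvular, where /ɢ/ would be expected.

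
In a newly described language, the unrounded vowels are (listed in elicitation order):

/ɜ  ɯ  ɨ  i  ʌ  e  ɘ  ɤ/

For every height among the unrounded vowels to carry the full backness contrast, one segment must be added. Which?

/ɛ/

high: front /i/, central /ɨ/, back /ɯ/.
high-mid: front /e/, central /ɘ/, back /ɤ/.
low-mid: front —, central /ɜ/, back /ʌ/.
The low-mid row has no front member, so the gap is the low-mid front unrounded vowel /ɛ/.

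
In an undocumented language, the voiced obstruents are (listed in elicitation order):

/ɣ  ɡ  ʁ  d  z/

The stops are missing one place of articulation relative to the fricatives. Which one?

uvular

alveolar: stop /d/, fricative /z/.
velar: stop /ɡ/, fricative /ɣ/.
uvular: stop —, fricative /ʁ/.
Every place of articulation has a stop member except uvular, where /ɢ/ would be expected.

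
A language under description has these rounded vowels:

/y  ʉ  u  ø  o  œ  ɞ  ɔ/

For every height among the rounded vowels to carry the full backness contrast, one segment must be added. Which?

/ɵ/

high: front /y/, central /ʉ/, back /u/.
high-mid: front /ø/, central —, back /o/.
low-mid: front /œ/, central /ɞ/, back /ɔ/.
The high-mid row has no central member, so the gap is the high-mid central rounded vowel /ɵ/.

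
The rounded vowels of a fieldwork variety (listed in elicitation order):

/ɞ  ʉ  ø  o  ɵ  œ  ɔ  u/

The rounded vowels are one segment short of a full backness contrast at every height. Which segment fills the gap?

Front: /ø/ (high-mid), /œ/ (low-mid).
Central: /ʉ/ (high), /ɵ/ (high-mid), /ɞ/ (low-mid).
Back: /u/ (high), /o/ (high-mid), /ɔ/ (low-mid).
The high row has no front member, so the gap is the high front rounded vowel /y/.

/y/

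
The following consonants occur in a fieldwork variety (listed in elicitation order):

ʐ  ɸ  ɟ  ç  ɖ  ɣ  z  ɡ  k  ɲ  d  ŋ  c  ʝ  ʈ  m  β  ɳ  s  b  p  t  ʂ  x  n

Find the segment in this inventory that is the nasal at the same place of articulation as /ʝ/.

/ɲ/

/ʝ/ is a voiced palatal fricative.
The nasal at the same place is a palatal nasal — in this inventory, /ɲ/.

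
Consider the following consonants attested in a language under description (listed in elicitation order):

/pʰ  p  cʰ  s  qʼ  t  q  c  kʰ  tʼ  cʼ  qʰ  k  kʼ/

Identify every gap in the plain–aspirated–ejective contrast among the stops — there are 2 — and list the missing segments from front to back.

place of articulation  plain     aspirated  ejective
bilabial          p         pʰ        —       
alveolar          t         —         tʼ      
palatal           c         cʰ        cʼ      
velar             k         kʰ        kʼ      
uvular            q         qʰ        qʼ      
Gaps, from front to back: bilabial lacks ejective (/pʼ/); alveolar lacks aspirated (/tʰ/).

/pʼ/, /tʰ/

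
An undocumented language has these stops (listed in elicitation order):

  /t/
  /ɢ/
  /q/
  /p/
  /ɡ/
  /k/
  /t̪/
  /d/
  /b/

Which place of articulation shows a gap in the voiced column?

dental

Voiceless: /p/ (bilabial), /t̪/ (dental), /t/ (alveolar), /k/ (velar), /q/ (uvular).
Voiced: /b/ (bilabial), /d/ (alveolar), /ɡ/ (velar), /ɢ/ (uvular).
Every place of articulation has a voiced member except dental, where /d̪/ would be expected.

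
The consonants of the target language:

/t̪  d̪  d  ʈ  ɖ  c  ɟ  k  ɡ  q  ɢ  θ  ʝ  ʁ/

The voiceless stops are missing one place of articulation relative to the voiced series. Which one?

place of articulation  voiceless  voiced  
dental            t̪        d̪      
alveolar          —         d       
retroflex         ʈ         ɖ       
palatal           c         ɟ       
velar             k         ɡ       
uvular            q         ɢ       
Every place of articulation has a voiceless member except alveolar, where /t/ would be expected.

alveolar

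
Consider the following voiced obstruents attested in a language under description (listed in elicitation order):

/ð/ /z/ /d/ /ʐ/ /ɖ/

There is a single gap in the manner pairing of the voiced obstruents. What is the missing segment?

/d̪/

Stop: /d/ (alveolar), /ɖ/ (retroflex).
Fricative: /ð/ (dental), /z/ (alveolar), /ʐ/ (retroflex).
The dental row has no stop member, so the gap is the dental stop /d̪/.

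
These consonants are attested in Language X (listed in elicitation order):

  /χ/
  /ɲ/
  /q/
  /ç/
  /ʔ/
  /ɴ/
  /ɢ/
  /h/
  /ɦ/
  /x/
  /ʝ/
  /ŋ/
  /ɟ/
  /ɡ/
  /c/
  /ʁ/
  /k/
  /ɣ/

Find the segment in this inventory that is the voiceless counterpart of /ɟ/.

/c/

/ɟ/ is a voiced palatal stop.
The voiceless counterpart is a voiceless palatal stop — in this inventory, /c/.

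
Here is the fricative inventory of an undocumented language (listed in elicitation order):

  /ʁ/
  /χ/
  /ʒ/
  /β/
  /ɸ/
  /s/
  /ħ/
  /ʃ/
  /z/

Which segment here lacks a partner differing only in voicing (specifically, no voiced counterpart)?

Bilabial: /ɸ/ ~ /β/
Alveolar: /s/ ~ /z/
Postalveolar: /ʃ/ ~ /ʒ/
Uvular: /χ/ ~ /ʁ/
Pharyngeal: only /ħ/ (voiceless); no voiced partner.
So /ħ/ is the unpaired segment.

/ħ/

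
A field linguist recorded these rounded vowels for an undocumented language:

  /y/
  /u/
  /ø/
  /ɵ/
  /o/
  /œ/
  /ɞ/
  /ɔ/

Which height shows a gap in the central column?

height            front     central   back    
high              y         —         u       
high-mid          ø         ɵ         o       
low-mid           œ         ɞ         ɔ       
Every height has a central member except high, where /ʉ/ would be expected.

high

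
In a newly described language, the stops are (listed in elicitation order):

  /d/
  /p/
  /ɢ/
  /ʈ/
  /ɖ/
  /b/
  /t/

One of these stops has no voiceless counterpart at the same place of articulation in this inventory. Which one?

Bilabial: /p/ ~ /b/
Alveolar: /t/ ~ /d/
Retroflex: /ʈ/ ~ /ɖ/
Uvular: only /ɢ/ (voiced); no voiceless partner.
So /ɢ/ is the unpaired segment.

/ɢ/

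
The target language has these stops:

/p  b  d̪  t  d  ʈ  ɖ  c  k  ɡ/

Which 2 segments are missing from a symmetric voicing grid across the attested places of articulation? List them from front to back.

bilabial: voiceless /p/, voiced /b/.
dental: voiceless —, voiced /d̪/.
alveolar: voiceless /t/, voiced /d/.
retroflex: voiceless /ʈ/, voiced /ɖ/.
palatal: voiceless /c/, voiced —.
velar: voiceless /k/, voiced /ɡ/.
Gaps, from front to back: dental lacks voiceless (/t̪/); palatal lacks voiced (/ɟ/).

/t̪/, /ɟ/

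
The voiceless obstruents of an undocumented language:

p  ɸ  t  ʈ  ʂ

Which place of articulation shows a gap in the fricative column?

alveolar

Stop: /p/ (bilabial), /t/ (alveolar), /ʈ/ (retroflex).
Fricative: /ɸ/ (bilabial), /ʂ/ (retroflex).
Every place of articulation has a fricative member except alveolar, where /s/ would be expected.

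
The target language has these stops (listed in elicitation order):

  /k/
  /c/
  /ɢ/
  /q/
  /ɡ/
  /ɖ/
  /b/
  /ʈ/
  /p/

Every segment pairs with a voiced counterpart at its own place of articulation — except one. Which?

/c/

Bilabial: /p/ ~ /b/
Retroflex: /ʈ/ ~ /ɖ/
Velar: /k/ ~ /ɡ/
Uvular: /q/ ~ /ɢ/
Palatal: only /c/ (voiceless); no voiced partner.
So /c/ is the unpaired segment.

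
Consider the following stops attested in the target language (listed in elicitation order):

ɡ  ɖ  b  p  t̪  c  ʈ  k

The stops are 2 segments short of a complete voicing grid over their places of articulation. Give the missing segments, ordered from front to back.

/d̪/, /ɟ/

bilabial: voiceless /p/, voiced /b/.
dental: voiceless /t̪/, voiced —.
retroflex: voiceless /ʈ/, voiced /ɖ/.
palatal: voiceless /c/, voiced —.
velar: voiceless /k/, voiced /ɡ/.
Gaps, from front to back: dental lacks voiced (/d̪/); palatal lacks voiced (/ɟ/).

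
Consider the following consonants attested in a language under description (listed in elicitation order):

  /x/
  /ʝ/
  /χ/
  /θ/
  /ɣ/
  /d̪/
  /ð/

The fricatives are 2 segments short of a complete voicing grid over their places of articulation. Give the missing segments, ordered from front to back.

place of articulation  voiceless  voiced  
dental            θ         ð       
palatal           —         ʝ       
velar             x         ɣ       
uvular            χ         —       
Gaps, from front to back: palatal lacks voiceless (/ç/); uvular lacks voiced (/ʁ/).

/ç/, /ʁ/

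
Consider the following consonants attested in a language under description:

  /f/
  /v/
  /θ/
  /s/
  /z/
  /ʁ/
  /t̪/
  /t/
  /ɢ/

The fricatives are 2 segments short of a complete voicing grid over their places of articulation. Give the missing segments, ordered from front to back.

/ð/, /χ/

Voiceless: /f/ (labiodental), /θ/ (dental), /s/ (alveolar).
Voiced: /v/ (labiodental), /z/ (alveolar), /ʁ/ (uvular).
Gaps, from front to back: dental lacks voiced (/ð/); uvular lacks voiceless (/χ/).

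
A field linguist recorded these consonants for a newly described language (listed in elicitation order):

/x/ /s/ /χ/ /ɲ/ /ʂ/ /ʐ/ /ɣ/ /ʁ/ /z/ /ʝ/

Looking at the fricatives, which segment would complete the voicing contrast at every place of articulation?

/ç/

Voiceless: /s/ (alveolar), /ʂ/ (retroflex), /x/ (velar), /χ/ (uvular).
Voiced: /z/ (alveolar), /ʐ/ (retroflex), /ʝ/ (palatal), /ɣ/ (velar), /ʁ/ (uvular).
The palatal row has no voiceless member, so the gap is the voiceless palatal fricative /ç/.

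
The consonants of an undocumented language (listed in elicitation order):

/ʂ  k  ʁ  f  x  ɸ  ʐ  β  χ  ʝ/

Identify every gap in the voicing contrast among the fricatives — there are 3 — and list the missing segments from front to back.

/v/, /ç/, /ɣ/

place of articulation  voiceless  voiced  
bilabial          ɸ         β       
labiodental       f         —       
retroflex         ʂ         ʐ       
palatal           —         ʝ       
velar             x         —       
uvular            χ         ʁ       
Gaps, from front to back: labiodental lacks voiced (/v/); palatal lacks voiceless (/ç/); velar lacks voiced (/ɣ/).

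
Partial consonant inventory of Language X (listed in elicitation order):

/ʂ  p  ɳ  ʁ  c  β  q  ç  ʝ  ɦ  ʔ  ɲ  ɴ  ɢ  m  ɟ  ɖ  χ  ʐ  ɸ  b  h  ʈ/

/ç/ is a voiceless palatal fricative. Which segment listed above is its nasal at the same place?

/ɲ/

The nasal at the same place is a palatal nasal — in this inventory, /ɲ/.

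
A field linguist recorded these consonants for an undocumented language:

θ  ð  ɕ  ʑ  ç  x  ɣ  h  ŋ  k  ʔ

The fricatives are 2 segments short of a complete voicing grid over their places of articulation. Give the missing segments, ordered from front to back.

/ʝ/, /ɦ/

dental: voiceless /θ/, voiced /ð/.
alveolo-palatal: voiceless /ɕ/, voiced /ʑ/.
palatal: voiceless /ç/, voiced —.
velar: voiceless /x/, voiced /ɣ/.
glottal: voiceless /h/, voiced —.
Gaps, from front to back: palatal lacks voiced (/ʝ/); glottal lacks voiced (/ɦ/).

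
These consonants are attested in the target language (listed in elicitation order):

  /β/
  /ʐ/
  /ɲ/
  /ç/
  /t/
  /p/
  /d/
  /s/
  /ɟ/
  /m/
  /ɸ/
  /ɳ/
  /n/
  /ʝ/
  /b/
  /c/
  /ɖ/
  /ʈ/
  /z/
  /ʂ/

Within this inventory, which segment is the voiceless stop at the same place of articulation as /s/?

/s/ is a voiceless alveolar fricative.
The voiceless stop at the same place is a voiceless alveolar stop — in this inventory, /t/.

/t/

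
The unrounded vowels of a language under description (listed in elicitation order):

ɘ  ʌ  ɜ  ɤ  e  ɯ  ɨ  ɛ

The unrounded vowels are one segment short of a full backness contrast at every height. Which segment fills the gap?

high: front —, central /ɨ/, back /ɯ/.
high-mid: front /e/, central /ɘ/, back /ɤ/.
low-mid: front /ɛ/, central /ɜ/, back /ʌ/.
The high row has no front member, so the gap is the high front unrounded vowel /i/.

/i/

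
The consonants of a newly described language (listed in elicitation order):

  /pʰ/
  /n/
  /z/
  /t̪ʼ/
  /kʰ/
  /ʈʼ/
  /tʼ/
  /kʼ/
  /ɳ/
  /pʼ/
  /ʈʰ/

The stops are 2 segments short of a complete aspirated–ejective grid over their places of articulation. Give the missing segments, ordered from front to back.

/t̪ʰ/, /tʰ/

bilabial: aspirated /pʰ/, ejective /pʼ/.
dental: aspirated —, ejective /t̪ʼ/.
alveolar: aspirated —, ejective /tʼ/.
retroflex: aspirated /ʈʰ/, ejective /ʈʼ/.
velar: aspirated /kʰ/, ejective /kʼ/.
Gaps, from front to back: dental lacks aspirated (/t̪ʰ/); alveolar lacks aspirated (/tʰ/).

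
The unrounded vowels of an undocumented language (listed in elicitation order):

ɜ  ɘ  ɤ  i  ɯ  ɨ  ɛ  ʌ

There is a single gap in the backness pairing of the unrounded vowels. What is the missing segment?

/e/

height            front     central   back    
high              i         ɨ         ɯ       
high-mid          —         ɘ         ɤ       
low-mid           ɛ         ɜ         ʌ       
The high-mid row has no front member, so the gap is the high-mid front unrounded vowel /e/.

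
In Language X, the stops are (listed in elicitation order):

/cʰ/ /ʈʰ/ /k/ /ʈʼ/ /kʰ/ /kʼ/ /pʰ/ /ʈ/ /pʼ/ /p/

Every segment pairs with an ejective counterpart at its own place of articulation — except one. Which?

Bilabial: /p/ ~ /pʰ/ ~ /pʼ/
Retroflex: /ʈ/ ~ /ʈʰ/ ~ /ʈʼ/
Velar: /k/ ~ /kʰ/ ~ /kʼ/
Palatal: only /cʰ/ (aspirated); no ejective partner.
So /cʰ/ is the unpaired segment.

/cʰ/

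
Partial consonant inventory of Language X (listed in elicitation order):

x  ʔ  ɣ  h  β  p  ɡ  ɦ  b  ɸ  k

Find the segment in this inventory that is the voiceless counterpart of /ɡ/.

/k/

/ɡ/ is a voiced velar stop.
The voiceless counterpart is a voiceless velar stop — in this inventory, /k/.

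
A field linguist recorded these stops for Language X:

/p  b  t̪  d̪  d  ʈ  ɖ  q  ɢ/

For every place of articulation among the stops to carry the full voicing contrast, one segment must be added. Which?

/t/

bilabial: voiceless /p/, voiced /b/.
dental: voiceless /t̪/, voiced /d̪/.
alveolar: voiceless —, voiced /d/.
retroflex: voiceless /ʈ/, voiced /ɖ/.
uvular: voiceless /q/, voiced /ɢ/.
The alveolar row has no voiceless member, so the gap is the voiceless alveolar stop /t/.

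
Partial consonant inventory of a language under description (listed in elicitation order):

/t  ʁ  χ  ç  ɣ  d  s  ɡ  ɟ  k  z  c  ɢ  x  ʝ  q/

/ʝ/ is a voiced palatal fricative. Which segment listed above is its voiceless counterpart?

The voiceless counterpart is a voiceless palatal fricative — in this inventory, /ç/.

/ç/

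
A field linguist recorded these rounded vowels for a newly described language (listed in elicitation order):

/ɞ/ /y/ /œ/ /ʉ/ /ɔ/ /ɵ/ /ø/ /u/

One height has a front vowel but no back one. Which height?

high-mid

Front: /y/ (high), /ø/ (high-mid), /œ/ (low-mid).
Central: /ʉ/ (high), /ɵ/ (high-mid), /ɞ/ (low-mid).
Back: /u/ (high), /ɔ/ (low-mid).
Every height has a back member except high-mid, where /o/ would be expected.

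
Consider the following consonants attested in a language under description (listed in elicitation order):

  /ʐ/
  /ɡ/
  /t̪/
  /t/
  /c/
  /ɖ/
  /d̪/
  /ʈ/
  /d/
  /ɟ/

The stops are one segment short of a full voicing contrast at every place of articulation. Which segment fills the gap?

place of articulation  voiceless  voiced  
dental            t̪        d̪      
alveolar          t         d       
retroflex         ʈ         ɖ       
palatal           c         ɟ       
velar             —         ɡ       
The velar row has no voiceless member, so the gap is the voiceless velar stop /k/.

/k/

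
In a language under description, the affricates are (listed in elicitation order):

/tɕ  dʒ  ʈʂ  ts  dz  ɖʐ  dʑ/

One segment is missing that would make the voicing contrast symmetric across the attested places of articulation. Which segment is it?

/tʃ/

Voiceless: /ts/ (alveolar), /ʈʂ/ (retroflex), /tɕ/ (alveolo-palatal).
Voiced: /dz/ (alveolar), /dʒ/ (postalveolar), /ɖʐ/ (retroflex), /dʑ/ (alveolo-palatal).
The postalveolar row has no voiceless member, so the gap is the voiceless postalveolar affricate /tʃ/.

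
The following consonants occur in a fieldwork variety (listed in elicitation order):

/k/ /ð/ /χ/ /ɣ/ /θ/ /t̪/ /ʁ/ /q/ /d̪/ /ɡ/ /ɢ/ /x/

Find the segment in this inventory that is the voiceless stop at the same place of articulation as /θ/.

/θ/ is a voiceless dental fricative.
The voiceless stop at the same place is a voiceless dental stop — in this inventory, /t̪/.

/t̪/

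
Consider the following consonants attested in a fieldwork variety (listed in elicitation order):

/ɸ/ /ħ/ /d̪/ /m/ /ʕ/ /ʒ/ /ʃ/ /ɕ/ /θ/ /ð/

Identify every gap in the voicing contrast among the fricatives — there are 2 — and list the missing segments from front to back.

/β/, /ʑ/

place of articulation  voiceless  voiced  
bilabial          ɸ         —       
dental            θ         ð       
postalveolar      ʃ         ʒ       
alveolo-palatal   ɕ         —       
pharyngeal        ħ         ʕ       
Gaps, from front to back: bilabial lacks voiced (/β/); alveolo-palatal lacks voiced (/ʑ/).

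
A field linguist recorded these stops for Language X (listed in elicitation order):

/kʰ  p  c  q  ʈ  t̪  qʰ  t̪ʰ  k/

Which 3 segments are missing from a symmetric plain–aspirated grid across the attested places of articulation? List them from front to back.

Plain: /p/ (bilabial), /t̪/ (dental), /ʈ/ (retroflex), /c/ (palatal), /k/ (velar), /q/ (uvular).
Aspirated: /t̪ʰ/ (dental), /kʰ/ (velar), /qʰ/ (uvular).
Gaps, from front to back: bilabial lacks aspirated (/pʰ/); retroflex lacks aspirated (/ʈʰ/); palatal lacks aspirated (/cʰ/).

/pʰ/, /ʈʰ/, /cʰ/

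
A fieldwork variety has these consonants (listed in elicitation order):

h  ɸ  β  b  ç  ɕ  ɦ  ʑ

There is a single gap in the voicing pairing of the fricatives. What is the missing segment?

/ʝ/

place of articulation  voiceless  voiced  
bilabial          ɸ         β       
alveolo-palatal   ɕ         ʑ       
palatal           ç         —       
glottal           h         ɦ       
The palatal row has no voiced member, so the gap is the voiced palatal fricative /ʝ/.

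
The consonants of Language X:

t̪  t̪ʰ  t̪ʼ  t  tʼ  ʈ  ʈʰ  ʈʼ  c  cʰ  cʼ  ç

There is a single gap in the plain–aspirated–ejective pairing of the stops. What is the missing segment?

/tʰ/

dental: plain /t̪/, aspirated /t̪ʰ/, ejective /t̪ʼ/.
alveolar: plain /t/, aspirated —, ejective /tʼ/.
retroflex: plain /ʈ/, aspirated /ʈʰ/, ejective /ʈʼ/.
palatal: plain /c/, aspirated /cʰ/, ejective /cʼ/.
The alveolar row has no aspirated member, so the gap is the aspirated alveolar stop /tʰ/.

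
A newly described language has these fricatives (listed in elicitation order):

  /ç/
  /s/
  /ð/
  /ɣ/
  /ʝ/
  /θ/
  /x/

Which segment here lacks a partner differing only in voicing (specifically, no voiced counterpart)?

Dental: /θ/ ~ /ð/
Palatal: /ç/ ~ /ʝ/
Velar: /x/ ~ /ɣ/
Alveolar: only /s/ (voiceless); no voiced partner.
So /s/ is the unpaired segment.

/s/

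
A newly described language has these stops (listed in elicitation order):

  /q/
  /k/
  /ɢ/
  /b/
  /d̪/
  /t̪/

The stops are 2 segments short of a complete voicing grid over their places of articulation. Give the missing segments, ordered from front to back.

/p/, /ɡ/

place of articulation  voiceless  voiced  
bilabial          —         b       
dental            t̪        d̪      
velar             k         —       
uvular            q         ɢ       
Gaps, from front to back: bilabial lacks voiceless (/p/); velar lacks voiced (/ɡ/).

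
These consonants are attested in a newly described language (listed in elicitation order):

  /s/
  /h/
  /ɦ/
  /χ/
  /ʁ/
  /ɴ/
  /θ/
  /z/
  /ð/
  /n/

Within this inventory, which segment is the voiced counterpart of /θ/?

/ð/

/θ/ is a voiceless dental fricative.
The voiced counterpart is a voiced dental fricative — in this inventory, /ð/.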